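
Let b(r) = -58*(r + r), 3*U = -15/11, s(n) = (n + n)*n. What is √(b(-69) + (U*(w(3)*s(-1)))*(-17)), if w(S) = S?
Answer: √974094/11 ≈ 89.724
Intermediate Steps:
s(n) = 2*n² (s(n) = (2*n)*n = 2*n²)
U = -5/11 (U = (-15/11)/3 = (-15*1/11)/3 = (⅓)*(-15/11) = -5/11 ≈ -0.45455)
b(r) = -116*r
√(b(-69) + (U*(w(3)*s(-1)))*(-17)) = √(-116*(-69) - 15*2*(-1)²/11*(-17)) = √(8004 - 15*2*1/11*(-17)) = √(8004 - 15*2/11*(-17)) = √(8004 - 5/11*6*(-17)) = √(8004 - 30/11*(-17)) = √(8004 + 510/11) = √(88554/11) = √974094/11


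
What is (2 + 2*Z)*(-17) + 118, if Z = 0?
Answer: 84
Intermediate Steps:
(2 + 2*Z)*(-17) + 118 = (2 + 2*0)*(-17) + 118 = (2 + 0)*(-17) + 118 = 2*(-17) + 118 = -34 + 118 = 84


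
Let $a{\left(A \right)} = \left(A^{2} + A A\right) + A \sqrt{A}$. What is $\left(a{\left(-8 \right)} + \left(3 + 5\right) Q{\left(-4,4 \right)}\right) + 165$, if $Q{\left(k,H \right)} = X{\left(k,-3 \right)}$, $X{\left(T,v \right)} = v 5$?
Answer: $173 - 16 i \sqrt{2} \approx 173.0 - 22.627 i$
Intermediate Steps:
$X{\left(T,v \right)} = 5 v$
$Q{\left(k,H \right)} = -15$ ($Q{\left(k,H \right)} = 5 \left(-3\right) = -15$)
$a{\left(A \right)} = A^{\frac{3}{2}} + 2 A^{2}$ ($a{\left(A \right)} = \left(A^{2} + A^{2}\right) + A^{\frac{3}{2}} = 2 A^{2} + A^{\frac{3}{2}} = A^{\frac{3}{2}} + 2 A^{2}$)
$\left(a{\left(-8 \right)} + \left(3 + 5\right) Q{\left(-4,4 \right)}\right) + 165 = \left(\left(\left(-8\right)^{\frac{3}{2}} + 2 \left(-8\right)^{2}\right) + \left(3 + 5\right) \left(-15\right)\right) + 165 = \left(\left(- 16 i \sqrt{2} + 2 \cdot 64\right) + 8 \left(-15\right)\right) + 165 = \left(\left(- 16 i \sqrt{2} + 128\right) - 120\right) + 165 = \left(\left(128 - 16 i \sqrt{2}\right) - 120\right) + 165 = \left(8 - 16 i \sqrt{2}\right) + 165 = 173 - 16 i \sqrt{2}$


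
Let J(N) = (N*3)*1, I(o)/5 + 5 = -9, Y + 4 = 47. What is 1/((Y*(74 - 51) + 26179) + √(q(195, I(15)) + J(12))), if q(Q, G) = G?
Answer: 13584/369050129 - I*√34/738100258 ≈ 3.6808e-5 - 7.8999e-9*I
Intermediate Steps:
Y = 43 (Y = -4 + 47 = 43)
I(o) = -70 (I(o) = -25 + 5*(-9) = -25 - 45 = -70)
J(N) = 3*N (J(N) = (3*N)*1 = 3*N)
1/((Y*(74 - 51) + 26179) + √(q(195, I(15)) + J(12))) = 1/((43*(74 - 51) + 26179) + √(-70 + 3*12)) = 1/((43*23 + 26179) + √(-70 + 36)) = 1/((989 + 26179) + √(-34)) = 1/(27168 + I*√34)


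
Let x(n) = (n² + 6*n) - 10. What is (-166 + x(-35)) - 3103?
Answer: -2264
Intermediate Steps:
x(n) = -10 + n² + 6*n
(-166 + x(-35)) - 3103 = (-166 + (-10 + (-35)² + 6*(-35))) - 3103 = (-166 + (-10 + 1225 - 210)) - 3103 = (-166 + 1005) - 3103 = 839 - 3103 = -2264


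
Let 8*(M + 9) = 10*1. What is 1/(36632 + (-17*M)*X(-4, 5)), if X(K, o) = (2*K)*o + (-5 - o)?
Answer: 2/60089 ≈ 3.3284e-5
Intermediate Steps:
X(K, o) = -5 - o + 2*K*o (X(K, o) = 2*K*o + (-5 - o) = -5 - o + 2*K*o)
M = -31/4 (M = -9 + (10*1)/8 = -9 + (1/8)*10 = -9 + 5/4 = -31/4 ≈ -7.7500)
1/(36632 + (-17*M)*X(-4, 5)) = 1/(36632 + (-17*(-31/4))*(-5 - 1*5 + 2*(-4)*5)) = 1/(36632 + 527*(-5 - 5 - 40)/4) = 1/(36632 + (527/4)*(-50)) = 1/(36632 - 13175/2) = 1/(60089/2) = 2/60089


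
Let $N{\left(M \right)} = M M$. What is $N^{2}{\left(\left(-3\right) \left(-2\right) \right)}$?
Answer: $1296$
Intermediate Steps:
$N{\left(M \right)} = M^{2}$
$N^{2}{\left(\left(-3\right) \left(-2\right) \right)} = \left(\left(\left(-3\right) \left(-2\right)\right)^{2}\right)^{2} = \left(6^{2}\right)^{2} = 36^{2} = 1296$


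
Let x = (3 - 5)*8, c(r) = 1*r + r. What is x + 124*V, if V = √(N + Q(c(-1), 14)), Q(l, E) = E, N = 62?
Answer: -16 + 248*√19 ≈ 1065.0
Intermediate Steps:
c(r) = 2*r (c(r) = r + r = 2*r)
x = -16 (x = -2*8 = -16)
V = 2*√19 (V = √(62 + 14) = √76 = 2*√19 ≈ 8.7178)
x + 124*V = -16 + 124*(2*√19) = -16 + 248*√19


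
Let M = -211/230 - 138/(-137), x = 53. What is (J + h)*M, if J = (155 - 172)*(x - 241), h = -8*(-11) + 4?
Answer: 33996/115 ≈ 295.62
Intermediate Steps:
h = 92 (h = 88 + 4 = 92)
M = 2833/31510 (M = -211*1/230 - 138*(-1/137) = -211/230 + 138/137 = 2833/31510 ≈ 0.089908)
J = 3196 (J = (155 - 172)*(53 - 241) = -17*(-188) = 3196)
(J + h)*M = (3196 + 92)*(2833/31510) = 3288*(2833/31510) = 33996/115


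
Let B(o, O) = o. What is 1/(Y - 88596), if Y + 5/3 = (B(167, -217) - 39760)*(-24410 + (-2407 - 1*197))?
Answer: 3/3208430113 ≈ 9.3504e-10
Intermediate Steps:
Y = 3208695901/3 (Y = -5/3 + (167 - 39760)*(-24410 + (-2407 - 1*197)) = -5/3 - 39593*(-24410 + (-2407 - 197)) = -5/3 - 39593*(-24410 - 2604) = -5/3 - 39593*(-27014) = -5/3 + 1069565302 = 3208695901/3 ≈ 1.0696e+9)
1/(Y - 88596) = 1/(3208695901/3 - 88596) = 1/(3208430113/3) = 3/3208430113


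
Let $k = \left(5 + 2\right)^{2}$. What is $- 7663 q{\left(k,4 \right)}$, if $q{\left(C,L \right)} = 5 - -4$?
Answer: $-68967$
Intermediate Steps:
$k = 49$ ($k = 7^{2} = 49$)
$q{\left(C,L \right)} = 9$ ($q{\left(C,L \right)} = 5 + 4 = 9$)
$- 7663 q{\left(k,4 \right)} = \left(-7663\right) 9 = -68967$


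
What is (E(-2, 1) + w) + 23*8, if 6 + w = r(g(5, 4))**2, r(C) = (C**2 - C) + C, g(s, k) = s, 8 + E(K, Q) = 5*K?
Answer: 785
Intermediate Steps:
E(K, Q) = -8 + 5*K
r(C) = C**2
w = 619 (w = -6 + (5**2)**2 = -6 + 25**2 = -6 + 625 = 619)
(E(-2, 1) + w) + 23*8 = ((-8 + 5*(-2)) + 619) + 23*8 = ((-8 - 10) + 619) + 184 = (-18 + 619) + 184 = 601 + 184 = 785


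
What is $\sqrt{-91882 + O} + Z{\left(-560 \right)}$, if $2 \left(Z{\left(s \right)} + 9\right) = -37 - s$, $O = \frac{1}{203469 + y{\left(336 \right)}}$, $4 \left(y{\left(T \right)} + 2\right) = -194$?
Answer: $\frac{505}{2} + \frac{4 i \sqrt{950498298179699}}{406837} \approx 252.5 + 303.12 i$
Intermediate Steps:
$y{\left(T \right)} = - \frac{101}{2}$ ($y{\left(T \right)} = -2 + \frac{1}{4} \left(-194\right) = -2 - \frac{97}{2} = - \frac{101}{2}$)
$O = \frac{2}{406837}$ ($O = \frac{1}{203469 - \frac{101}{2}} = \frac{1}{\frac{406837}{2}} = \frac{2}{406837} \approx 4.916 \cdot 10^{-6}$)
$Z{\left(s \right)} = - \frac{55}{2} - \frac{s}{2}$ ($Z{\left(s \right)} = -9 + \frac{-37 - s}{2} = -9 - \left(\frac{37}{2} + \frac{s}{2}\right) = - \frac{55}{2} - \frac{s}{2}$)
$\sqrt{-91882 + O} + Z{\left(-560 \right)} = \sqrt{-91882 + \frac{2}{406837}} - - \frac{505}{2} = \sqrt{- \frac{37380997232}{406837}} + \left(- \frac{55}{2} + 280\right) = \frac{4 i \sqrt{950498298179699}}{406837} + \frac{505}{2} = \frac{505}{2} + \frac{4 i \sqrt{950498298179699}}{406837}$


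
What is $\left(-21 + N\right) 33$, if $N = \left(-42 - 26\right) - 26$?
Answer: $-3795$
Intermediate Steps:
$N = -94$ ($N = -68 - 26 = -94$)
$\left(-21 + N\right) 33 = \left(-21 - 94\right) 33 = \left(-115\right) 33 = -3795$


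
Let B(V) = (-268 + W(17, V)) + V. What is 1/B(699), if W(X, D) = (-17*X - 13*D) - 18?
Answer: -1/8963 ≈ -0.00011157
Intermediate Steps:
W(X, D) = -18 - 17*X - 13*D
B(V) = -575 - 12*V (B(V) = (-268 + (-18 - 17*17 - 13*V)) + V = (-268 + (-18 - 289 - 13*V)) + V = (-268 + (-307 - 13*V)) + V = (-575 - 13*V) + V = -575 - 12*V)
1/B(699) = 1/(-575 - 12*699) = 1/(-575 - 8388) = 1/(-8963) = -1/8963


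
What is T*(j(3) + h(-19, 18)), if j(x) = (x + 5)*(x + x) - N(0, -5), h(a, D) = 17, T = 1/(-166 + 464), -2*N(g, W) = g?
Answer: 65/298 ≈ 0.21812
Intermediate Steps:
N(g, W) = -g/2
T = 1/298 ≈ 0.0033557
j(x) = 2*x*(5 + x) (j(x) = (x + 5)*(x + x) - (-1)*0/2 = (5 + x)*(2*x) - 1*0 = 2*x*(5 + x) + 0 = 2*x*(5 + x))
T*(j(3) + h(-19, 18)) = (2*3*(5 + 3) + 17)/298 = (2*3*8 + 17)/298 = (48 + 17)/298 = (1/298)*65 = 65/298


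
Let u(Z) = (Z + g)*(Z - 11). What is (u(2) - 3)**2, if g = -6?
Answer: 1089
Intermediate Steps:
u(Z) = (-11 + Z)*(-6 + Z) (u(Z) = (Z - 6)*(Z - 11) = (-6 + Z)*(-11 + Z) = (-11 + Z)*(-6 + Z))
(u(2) - 3)**2 = ((66 + 2**2 - 17*2) - 3)**2 = ((66 + 4 - 34) - 3)**2 = (36 - 3)**2 = 33**2 = 1089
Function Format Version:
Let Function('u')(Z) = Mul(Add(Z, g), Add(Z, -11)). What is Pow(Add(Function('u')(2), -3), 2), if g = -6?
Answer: 1089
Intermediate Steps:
Function('u')(Z) = Mul(Add(-11, Z), Add(-6, Z)) (Function('u')(Z) = Mul(Add(Z, -6), Add(Z, -11)) = Mul(Add(-6, Z), Add(-11, Z)) = Mul(Add(-11, Z), Add(-6, Z)))
Pow(Add(Function('u')(2), -3), 2) = Pow(Add(Add(66, Pow(2, 2), Mul(-17, 2)), -3), 2) = Pow(Add(Add(66, 4, -34), -3), 2) = Pow(Add(36, -3), 2) = Pow(33, 2) = 1089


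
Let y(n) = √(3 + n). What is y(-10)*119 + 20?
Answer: 20 + 119*I*√7 ≈ 20.0 + 314.84*I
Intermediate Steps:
y(-10)*119 + 20 = √(3 - 10)*119 + 20 = √(-7)*119 + 20 = (I*√7)*119 + 20 = 119*I*√7 + 20 = 20 + 119*I*√7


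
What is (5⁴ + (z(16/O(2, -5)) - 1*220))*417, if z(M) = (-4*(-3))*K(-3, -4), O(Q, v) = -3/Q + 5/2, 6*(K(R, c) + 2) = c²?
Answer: 172221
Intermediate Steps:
K(R, c) = -2 + c²/6
O(Q, v) = 5/2 - 3/Q (O(Q, v) = -3/Q + 5*(½) = -3/Q + 5/2 = 5/2 - 3/Q)
z(M) = 8 (z(M) = (-4*(-3))*(-2 + (⅙)*(-4)²) = 12*(-2 + (⅙)*16) = 12*(-2 + 8/3) = 12*(⅔) = 8)
(5⁴ + (z(16/O(2, -5)) - 1*220))*417 = (5⁴ + (8 - 1*220))*417 = (625 + (8 - 220))*417 = (625 - 212)*417 = 413*417 = 172221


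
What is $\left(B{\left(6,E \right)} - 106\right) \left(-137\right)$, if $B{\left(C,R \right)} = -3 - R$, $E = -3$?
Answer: $14522$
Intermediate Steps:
$\left(B{\left(6,E \right)} - 106\right) \left(-137\right) = \left(\left(-3 - -3\right) - 106\right) \left(-137\right) = \left(\left(-3 + 3\right) - 106\right) \left(-137\right) = \left(0 - 106\right) \left(-137\right) = \left(-106\right) \left(-137\right) = 14522$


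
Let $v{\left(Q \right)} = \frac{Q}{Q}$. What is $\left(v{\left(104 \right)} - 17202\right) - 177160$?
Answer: $-194361$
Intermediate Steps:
$v{\left(Q \right)} = 1$
$\left(v{\left(104 \right)} - 17202\right) - 177160 = \left(1 - 17202\right) - 177160 = -17201 - 177160 = -194361$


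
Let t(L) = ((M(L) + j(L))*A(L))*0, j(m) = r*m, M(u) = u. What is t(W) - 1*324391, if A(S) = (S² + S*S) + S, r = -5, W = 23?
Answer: -324391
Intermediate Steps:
j(m) = -5*m
A(S) = S + 2*S² (A(S) = (S² + S²) + S = 2*S² + S = S + 2*S²)
t(L) = 0 (t(L) = ((L - 5*L)*(L*(1 + 2*L)))*0 = ((-4*L)*(L*(1 + 2*L)))*0 = -4*L²*(1 + 2*L)*0 = 0)
t(W) - 1*324391 = 0 - 1*324391 = 0 - 324391 = -324391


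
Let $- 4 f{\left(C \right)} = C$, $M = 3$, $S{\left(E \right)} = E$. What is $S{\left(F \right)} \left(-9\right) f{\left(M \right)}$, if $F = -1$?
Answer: $- \frac{27}{4} \approx -6.75$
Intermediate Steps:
$f{\left(C \right)} = - \frac{C}{4}$
$S{\left(F \right)} \left(-9\right) f{\left(M \right)} = \left(-1\right) \left(-9\right) \left(\left(- \frac{1}{4}\right) 3\right) = 9 \left(- \frac{3}{4}\right) = - \frac{27}{4}$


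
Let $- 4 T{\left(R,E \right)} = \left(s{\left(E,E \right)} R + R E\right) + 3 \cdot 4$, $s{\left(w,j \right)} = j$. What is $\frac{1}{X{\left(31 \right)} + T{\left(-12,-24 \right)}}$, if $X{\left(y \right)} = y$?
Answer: $- \frac{1}{116} \approx -0.0086207$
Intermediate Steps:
$T{\left(R,E \right)} = -3 - \frac{E R}{2}$ ($T{\left(R,E \right)} = - \frac{\left(E R + R E\right) + 3 \cdot 4}{4} = - \frac{\left(E R + E R\right) + 12}{4} = - \frac{2 E R + 12}{4} = - \frac{12 + 2 E R}{4} = -3 - \frac{E R}{2}$)
$\frac{1}{X{\left(31 \right)} + T{\left(-12,-24 \right)}} = \frac{1}{31 - \left(3 - -144\right)} = \frac{1}{31 - 147} = \frac{1}{-116} = - \frac{1}{116}$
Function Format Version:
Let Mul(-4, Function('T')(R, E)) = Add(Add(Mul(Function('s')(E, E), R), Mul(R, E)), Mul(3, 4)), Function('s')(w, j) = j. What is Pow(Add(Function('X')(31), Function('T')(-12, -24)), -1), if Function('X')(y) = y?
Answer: Rational(-1, 116) ≈ -0.0086207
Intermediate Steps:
Function('T')(R, E) = Add(-3, Mul(Rational(-1, 2), E, R)) (Function('T')(R, E) = Mul(Rational(-1, 4), Add(Add(Mul(E, R), Mul(R, E)), Mul(3, 4))) = Mul(Rational(-1, 4), Add(Add(Mul(E, R), Mul(E, R)), 12)) = Mul(Rational(-1, 4), Add(Mul(2, E, R), 12)) = Mul(Rational(-1, 4), Add(12, Mul(2, E, R))) = Add(-3, Mul(Rational(-1, 2), E, R)))
Pow(Add(Function('X')(31), Function('T')(-12, -24)), -1) = Pow(Add(31, Add(-3, Mul(Rational(-1, 2), -24, -12))), -1) = Pow(Add(31, Add(-3, -144)), -1) = Pow(Add(31, -147), -1) = Pow(-116, -1) = Rational(-1, 116)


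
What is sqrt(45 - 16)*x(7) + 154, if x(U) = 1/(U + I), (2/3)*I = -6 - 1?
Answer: 154 - 2*sqrt(29)/7 ≈ 152.46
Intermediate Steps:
I = -21/2 (I = 3*(-6 - 1)/2 = (3/2)*(-7) = -21/2 ≈ -10.500)
x(U) = 1/(-21/2 + U) (x(U) = 1/(U - 21/2) = 1/(-21/2 + U))
sqrt(45 - 16)*x(7) + 154 = sqrt(45 - 16)*(2/(-21 + 2*7)) + 154 = sqrt(29)*(2/(-21 + 14)) + 154 = sqrt(29)*(2/(-7)) + 154 = sqrt(29)*(2*(-1/7)) + 154 = sqrt(29)*(-2/7) + 154 = -2*sqrt(29)/7 + 154 = 154 - 2*sqrt(29)/7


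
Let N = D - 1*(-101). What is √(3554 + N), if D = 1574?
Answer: 3*√581 ≈ 72.312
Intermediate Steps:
N = 1675 (N = 1574 - 1*(-101) = 1574 + 101 = 1675)
√(3554 + N) = √(3554 + 1675) = √5229 = 3*√581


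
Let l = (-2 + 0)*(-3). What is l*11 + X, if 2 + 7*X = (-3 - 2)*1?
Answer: 65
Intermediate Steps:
X = -1 (X = -2/7 + ((-3 - 2)*1)/7 = -2/7 + (-5*1)/7 = -2/7 + (1/7)*(-5) = -2/7 - 5/7 = -1)
l = 6 (l = -2*(-3) = 6)
l*11 + X = 6*11 - 1 = 66 - 1 = 65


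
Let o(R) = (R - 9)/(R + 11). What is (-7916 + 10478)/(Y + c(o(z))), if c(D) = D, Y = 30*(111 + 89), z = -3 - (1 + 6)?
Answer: 2562/5981 ≈ 0.42836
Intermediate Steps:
z = -10 (z = -3 - 1*7 = -3 - 7 = -10)
Y = 6000 (Y = 30*200 = 6000)
o(R) = (-9 + R)/(11 + R)
(-7916 + 10478)/(Y + c(o(z))) = (-7916 + 10478)/(6000 + (-9 - 10)/(11 - 10)) = 2562/(6000 - 19/1) = 2562/(6000 + 1*(-19)) = 2562/(6000 - 19) = 2562/5981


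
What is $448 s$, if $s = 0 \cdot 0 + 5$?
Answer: $2240$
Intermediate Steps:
$s = 5$ ($s = 0 + 5 = 5$)
$448 s = 448 \cdot 5 = 2240$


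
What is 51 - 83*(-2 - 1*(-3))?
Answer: -32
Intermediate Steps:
51 - 83*(-2 - 1*(-3)) = 51 - 83*(-2 + 3) = 51 - 83 = -32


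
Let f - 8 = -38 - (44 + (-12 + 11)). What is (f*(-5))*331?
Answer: 120815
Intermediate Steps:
f = -73 (f = 8 + (-38 - (44 + (-12 + 11))) = 8 + (-38 - (44 - 1)) = 8 + (-38 - 1*43) = 8 + (-38 - 43) = 8 - 81 = -73)
(f*(-5))*331 = -73*(-5)*331 = 365*331 = 120815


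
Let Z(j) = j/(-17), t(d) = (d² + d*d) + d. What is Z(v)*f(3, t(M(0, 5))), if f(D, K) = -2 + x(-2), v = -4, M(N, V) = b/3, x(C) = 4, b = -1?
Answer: 8/17 ≈ 0.47059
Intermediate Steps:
M(N, V) = -⅓ (M(N, V) = -1/3 = -1*⅓ = -⅓)
t(d) = d + 2*d² (t(d) = (d² + d²) + d = 2*d² + d = d + 2*d²)
f(D, K) = 2 (f(D, K) = -2 + 4 = 2)
Z(j) = -j/17 (Z(j) = j*(-1/17) = -j/17)
Z(v)*f(3, t(M(0, 5))) = -1/17*(-4)*2 = (4/17)*2 = 8/17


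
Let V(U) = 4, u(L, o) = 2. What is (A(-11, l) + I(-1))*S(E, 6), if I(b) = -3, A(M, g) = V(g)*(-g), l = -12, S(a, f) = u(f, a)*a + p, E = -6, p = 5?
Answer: -315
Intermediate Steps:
S(a, f) = 5 + 2*a (S(a, f) = 2*a + 5 = 5 + 2*a)
A(M, g) = -4*g (A(M, g) = 4*(-g) = -4*g)
(A(-11, l) + I(-1))*S(E, 6) = (-4*(-12) - 3)*(5 + 2*(-6)) = (48 - 3)*(5 - 12) = 45*(-7) = -315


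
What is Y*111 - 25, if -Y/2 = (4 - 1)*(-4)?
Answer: 2639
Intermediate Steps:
Y = 24 (Y = -2*(4 - 1)*(-4) = -6*(-4) = -2*(-12) = 24)
Y*111 - 25 = 24*111 - 25 = 2664 - 25 = 2639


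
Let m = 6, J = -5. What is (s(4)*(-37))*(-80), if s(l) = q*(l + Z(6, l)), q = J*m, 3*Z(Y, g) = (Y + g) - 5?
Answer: -503200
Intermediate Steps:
Z(Y, g) = -5/3 + Y/3 + g/3 (Z(Y, g) = ((Y + g) - 5)/3 = (-5 + Y + g)/3 = -5/3 + Y/3 + g/3)
q = -30 (q = -5*6 = -30)
s(l) = -10 - 40*l (s(l) = -30*(l + (-5/3 + (1/3)*6 + l/3)) = -30*(l + (-5/3 + 2 + l/3)) = -30*(l + (1/3 + l/3)) = -30*(1/3 + 4*l/3) = -10 - 40*l)
(s(4)*(-37))*(-80) = ((-10 - 40*4)*(-37))*(-80) = ((-10 - 160)*(-37))*(-80) = -170*(-37)*(-80) = 6290*(-80) = -503200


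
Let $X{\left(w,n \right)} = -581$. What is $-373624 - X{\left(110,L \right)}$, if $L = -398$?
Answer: $-373043$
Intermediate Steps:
$-373624 - X{\left(110,L \right)} = -373624 - -581 = -373624 + 581 = -373043$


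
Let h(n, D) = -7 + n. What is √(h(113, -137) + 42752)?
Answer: 3*√4762 ≈ 207.02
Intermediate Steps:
√(h(113, -137) + 42752) = √((-7 + 113) + 42752) = √(106 + 42752) = √42858 = 3*√4762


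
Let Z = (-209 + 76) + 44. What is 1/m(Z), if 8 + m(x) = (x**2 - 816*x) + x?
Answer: 1/80448 ≈ 1.2430e-5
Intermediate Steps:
Z = -89 (Z = -133 + 44 = -89)
m(x) = -8 + x**2 - 815*x (m(x) = -8 + ((x**2 - 816*x) + x) = -8 + (x**2 - 815*x) = -8 + x**2 - 815*x)
1/m(Z) = 1/(-8 + (-89)**2 - 815*(-89)) = 1/(-8 + 7921 + 72535) = 1/80448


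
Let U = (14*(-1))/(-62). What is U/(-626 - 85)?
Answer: -7/22041 ≈ -0.00031759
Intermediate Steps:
U = 7/31 (U = -14*(-1/62) = 7/31 ≈ 0.22581)
U/(-626 - 85) = (7/31)/(-626 - 85) = (7/31)/(-711) = -1/711*7/31 = -7/22041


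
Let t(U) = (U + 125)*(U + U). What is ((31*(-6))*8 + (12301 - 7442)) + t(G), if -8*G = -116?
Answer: 14833/2 ≈ 7416.5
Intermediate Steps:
G = 29/2 (G = -⅛*(-116) = 29/2 ≈ 14.500)
t(U) = 2*U*(125 + U) (t(U) = (125 + U)*(2*U) = 2*U*(125 + U))
((31*(-6))*8 + (12301 - 7442)) + t(G) = ((31*(-6))*8 + (12301 - 7442)) + 2*(29/2)*(125 + 29/2) = (-186*8 + 4859) + 2*(29/2)*(279/2) = (-1488 + 4859) + 8091/2 = 3371 + 8091/2 = 14833/2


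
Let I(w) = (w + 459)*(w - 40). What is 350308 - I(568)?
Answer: -191948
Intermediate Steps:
I(w) = (-40 + w)*(459 + w) (I(w) = (459 + w)*(-40 + w) = (-40 + w)*(459 + w))
350308 - I(568) = 350308 - (-18360 + 568**2 + 419*568) = 350308 - (-18360 + 322624 + 237992) = 350308 - 1*542256 = 350308 - 542256 = -191948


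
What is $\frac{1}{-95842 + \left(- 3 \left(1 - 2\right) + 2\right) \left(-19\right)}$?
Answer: $- \frac{1}{95937} \approx -1.0424 \cdot 10^{-5}$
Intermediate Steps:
$\frac{1}{-95842 + \left(- 3 \left(1 - 2\right) + 2\right) \left(-19\right)} = \frac{1}{-95842 + \left(\left(-3\right) \left(-1\right) + 2\right) \left(-19\right)} = \frac{1}{-95842 + \left(3 + 2\right) \left(-19\right)} = \frac{1}{-95842 + 5 \left(-19\right)} = \frac{1}{-95842 - 95} = \frac{1}{-95937} = - \frac{1}{95937}$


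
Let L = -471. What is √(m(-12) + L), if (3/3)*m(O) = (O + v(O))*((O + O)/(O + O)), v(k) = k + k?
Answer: 13*I*√3 ≈ 22.517*I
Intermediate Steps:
v(k) = 2*k
m(O) = 3*O (m(O) = (O + 2*O)*((O + O)/(O + O)) = (3*O)*((2*O)/((2*O))) = (3*O)*((2*O)*(1/(2*O))) = (3*O)*1 = 3*O)
√(m(-12) + L) = √(3*(-12) - 471) = √(-36 - 471) = √(-507) = 13*I*√3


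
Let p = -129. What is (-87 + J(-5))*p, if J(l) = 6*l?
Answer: 15093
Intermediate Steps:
(-87 + J(-5))*p = (-87 + 6*(-5))*(-129) = (-87 - 30)*(-129) = -117*(-129) = 15093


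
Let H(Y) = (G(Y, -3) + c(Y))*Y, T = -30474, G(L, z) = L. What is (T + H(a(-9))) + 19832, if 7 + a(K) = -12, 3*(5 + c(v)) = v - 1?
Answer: -30178/3 ≈ -10059.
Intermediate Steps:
c(v) = -16/3 + v/3 (c(v) = -5 + (v - 1)/3 = -5 + (-1 + v)/3 = -5 + (-⅓ + v/3) = -16/3 + v/3)
a(K) = -19 (a(K) = -7 - 12 = -19)
H(Y) = Y*(-16/3 + 4*Y/3) (H(Y) = (Y + (-16/3 + Y/3))*Y = (-16/3 + 4*Y/3)*Y = Y*(-16/3 + 4*Y/3))
(T + H(a(-9))) + 19832 = (-30474 + (4/3)*(-19)*(-4 - 19)) + 19832 = (-30474 + (4/3)*(-19)*(-23)) + 19832 = (-30474 + 1748/3) + 19832 = -89674/3 + 19832 = -30178/3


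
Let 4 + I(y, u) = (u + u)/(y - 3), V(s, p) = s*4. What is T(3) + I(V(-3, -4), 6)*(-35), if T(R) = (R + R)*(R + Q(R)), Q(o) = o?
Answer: 204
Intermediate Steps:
V(s, p) = 4*s
I(y, u) = -4 + 2*u/(-3 + y) (I(y, u) = -4 + (u + u)/(y - 3) = -4 + (2*u)/(-3 + y) = -4 + 2*u/(-3 + y))
T(R) = 4*R² (T(R) = (R + R)*(R + R) = (2*R)*(2*R) = 4*R²)
T(3) + I(V(-3, -4), 6)*(-35) = 4*3² + (2*(6 + 6 - 8*(-3))/(-3 + 4*(-3)))*(-35) = 4*9 + (2*(6 + 6 - 2*(-12))/(-3 - 12))*(-35) = 36 + (2*(6 + 6 + 24)/(-15))*(-35) = 36 + (2*(-1/15)*36)*(-35) = 36 - 24/5*(-35) = 36 + 168 = 204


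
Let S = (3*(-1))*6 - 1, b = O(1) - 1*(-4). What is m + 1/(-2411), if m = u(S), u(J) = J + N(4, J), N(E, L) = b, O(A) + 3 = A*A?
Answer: -40988/2411 ≈ -17.000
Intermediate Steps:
O(A) = -3 + A² (O(A) = -3 + A*A = -3 + A²)
b = 2 (b = (-3 + 1²) - 1*(-4) = (-3 + 1) + 4 = -2 + 4 = 2)
N(E, L) = 2
S = -19 (S = -3*6 - 1 = -18 - 1 = -19)
u(J) = 2 + J (u(J) = J + 2 = 2 + J)
m = -17 (m = 2 - 19 = -17)
m + 1/(-2411) = -17 + 1/(-2411) = -17 - 1/2411 = -40988/2411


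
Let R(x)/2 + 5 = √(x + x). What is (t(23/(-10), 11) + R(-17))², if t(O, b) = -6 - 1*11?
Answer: 593 - 108*I*√34 ≈ 593.0 - 629.74*I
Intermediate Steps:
t(O, b) = -17 (t(O, b) = -6 - 11 = -17)
R(x) = -10 + 2*√2*√x (R(x) = -10 + 2*√(x + x) = -10 + 2*√(2*x) = -10 + 2*(√2*√x) = -10 + 2*√2*√x)
(t(23/(-10), 11) + R(-17))² = (-17 + (-10 + 2*√2*√(-17)))² = (-17 + (-10 + 2*√2*(I*√17)))² = (-17 + (-10 + 2*I*√34))² = (-27 + 2*I*√34)²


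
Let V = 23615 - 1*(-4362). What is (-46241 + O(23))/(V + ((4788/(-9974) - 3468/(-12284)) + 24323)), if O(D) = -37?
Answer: -708751133406/800975498855 ≈ -0.88486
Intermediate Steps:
V = 27977 (V = 23615 + 4362 = 27977)
(-46241 + O(23))/(V + ((4788/(-9974) - 3468/(-12284)) + 24323)) = (-46241 - 37)/(27977 + ((4788/(-9974) - 3468/(-12284)) + 24323)) = -46278/(27977 + ((4788*(-1/9974) - 3468*(-1/12284)) + 24323)) = -46278/(27977 + ((-2394/4987 + 867/3071) + 24323)) = -46278/(27977 + (-3028245/15315077 + 24323)) = -46278/(27977 + 372505589626/15315077) = -46278/800975498855/15315077 = -46278*15315077/800975498855 = -708751133406/800975498855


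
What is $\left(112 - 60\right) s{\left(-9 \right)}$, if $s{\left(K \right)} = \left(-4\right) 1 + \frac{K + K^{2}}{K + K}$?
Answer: $-416$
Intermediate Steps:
$s{\left(K \right)} = -4 + \frac{K + K^{2}}{2 K}$
$\left(112 - 60\right) s{\left(-9 \right)} = \left(112 - 60\right) \left(- \frac{7}{2} + \frac{1}{2} \left(-9\right)\right) = 52 \left(- \frac{7}{2} - \frac{9}{2}\right) = 52 \left(-8\right) = -416$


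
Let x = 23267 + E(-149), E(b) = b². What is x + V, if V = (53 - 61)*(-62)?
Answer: 45964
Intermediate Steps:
V = 496 (V = -8*(-62) = 496)
x = 45468 (x = 23267 + (-149)² = 23267 + 22201 = 45468)
x + V = 45468 + 496 = 45964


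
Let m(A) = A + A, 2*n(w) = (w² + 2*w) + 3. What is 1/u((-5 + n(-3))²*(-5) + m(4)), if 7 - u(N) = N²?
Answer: -1/137 ≈ -0.0072993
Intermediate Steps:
n(w) = 3/2 + w + w²/2 (n(w) = ((w² + 2*w) + 3)/2 = (3 + w² + 2*w)/2 = 3/2 + w + w²/2)
m(A) = 2*A
u(N) = 7 - N²
1/u((-5 + n(-3))²*(-5) + m(4)) = 1/(7 - ((-5 + (3/2 - 3 + (½)*(-3)²))²*(-5) + 2*4)²) = 1/(7 - ((-5 + (3/2 - 3 + (½)*9))²*(-5) + 8)²) = 1/(7 - ((-5 + (3/2 - 3 + 9/2))²*(-5) + 8)²) = 1/(7 - ((-5 + 3)²*(-5) + 8)²) = 1/(7 - ((-2)²*(-5) + 8)²) = 1/(7 - (4*(-5) + 8)²) = 1/(7 - (-20 + 8)²) = 1/(7 - 1*(-12)²) = 1/(7 - 1*144) = 1/(7 - 144) = 1/(-137) = -1/137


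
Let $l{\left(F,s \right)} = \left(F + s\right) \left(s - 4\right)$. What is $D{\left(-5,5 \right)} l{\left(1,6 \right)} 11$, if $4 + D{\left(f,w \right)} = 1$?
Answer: $-462$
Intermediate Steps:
$l{\left(F,s \right)} = \left(-4 + s\right) \left(F + s\right)$ ($l{\left(F,s \right)} = \left(F + s\right) \left(-4 + s\right) = \left(-4 + s\right) \left(F + s\right)$)
$D{\left(f,w \right)} = -3$ ($D{\left(f,w \right)} = -4 + 1 = -3$)
$D{\left(-5,5 \right)} l{\left(1,6 \right)} 11 = - 3 \left(6^{2} - 4 - 24 + 1 \cdot 6\right) 11 = - 3 \left(36 - 4 - 24 + 6\right) 11 = \left(-3\right) 14 \cdot 11 = \left(-42\right) 11 = -462$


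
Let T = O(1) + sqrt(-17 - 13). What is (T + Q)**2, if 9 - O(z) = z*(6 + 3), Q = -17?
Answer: (17 - I*sqrt(30))**2 ≈ 259.0 - 186.23*I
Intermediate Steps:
O(z) = 9 - 9*z (O(z) = 9 - z*(6 + 3) = 9 - z*9 = 9 - 9*z)
T = I*sqrt(30) (T = (9 - 9*1) + sqrt(-17 - 13) = (9 - 9) + sqrt(-30) = 0 + I*sqrt(30) = I*sqrt(30) ≈ 5.4772*I)
(T + Q)**2 = (I*sqrt(30) - 17)**2 = (-17 + I*sqrt(30))**2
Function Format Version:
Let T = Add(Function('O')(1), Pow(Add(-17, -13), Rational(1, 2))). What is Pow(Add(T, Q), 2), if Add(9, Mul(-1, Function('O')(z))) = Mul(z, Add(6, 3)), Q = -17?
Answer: Pow(Add(17, Mul(-1, I, Pow(30, Rational(1, 2)))), 2) ≈ Add(259.00, Mul(-186.23, I))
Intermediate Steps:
Function('O')(z) = Add(9, Mul(-9, z)) (Function('O')(z) = Add(9, Mul(-1, Mul(z, Add(6, 3)))) = Add(9, Mul(-1, Mul(z, 9))) = Add(9, Mul(-1, Mul(9, z))) = Add(9, Mul(-9, z)))
T = Mul(I, Pow(30, Rational(1, 2))) (T = Add(Add(9, Mul(-9, 1)), Pow(Add(-17, -13), Rational(1, 2))) = Add(Add(9, -9), Pow(-30, Rational(1, 2))) = Add(0, Mul(I, Pow(30, Rational(1, 2)))) = Mul(I, Pow(30, Rational(1, 2))) ≈ Mul(5.4772, I))
Pow(Add(T, Q), 2) = Pow(Add(Mul(I, Pow(30, Rational(1, 2))), -17), 2) = Pow(Add(-17, Mul(I, Pow(30, Rational(1, 2)))), 2)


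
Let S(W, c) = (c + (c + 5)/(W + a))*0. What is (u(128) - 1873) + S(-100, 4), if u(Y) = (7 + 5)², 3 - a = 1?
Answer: -1729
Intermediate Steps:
a = 2 (a = 3 - 1*1 = 3 - 1 = 2)
u(Y) = 144 (u(Y) = 12² = 144)
S(W, c) = 0 (S(W, c) = (c + (c + 5)/(W + 2))*0 = (c + (5 + c)/(2 + W))*0 = 0)
(u(128) - 1873) + S(-100, 4) = (144 - 1873) + 0 = -1729 + 0 = -1729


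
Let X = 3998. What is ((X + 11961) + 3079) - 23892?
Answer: -4854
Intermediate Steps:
((X + 11961) + 3079) - 23892 = ((3998 + 11961) + 3079) - 23892 = (15959 + 3079) - 23892 = 19038 - 23892 = -4854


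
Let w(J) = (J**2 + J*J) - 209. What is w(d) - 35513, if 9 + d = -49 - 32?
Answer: -19522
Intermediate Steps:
d = -90 (d = -9 + (-49 - 32) = -9 - 81 = -90)
w(J) = -209 + 2*J**2 (w(J) = (J**2 + J**2) - 209 = 2*J**2 - 209 = -209 + 2*J**2)
w(d) - 35513 = (-209 + 2*(-90)**2) - 35513 = (-209 + 2*8100) - 35513 = (-209 + 16200) - 35513 = 15991 - 35513 = -19522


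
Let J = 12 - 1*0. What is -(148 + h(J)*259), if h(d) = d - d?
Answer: -148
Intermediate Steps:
J = 12 (J = 12 + 0 = 12)
h(d) = 0
-(148 + h(J)*259) = -(148 + 0*259) = -(148 + 0) = -1*148 = -148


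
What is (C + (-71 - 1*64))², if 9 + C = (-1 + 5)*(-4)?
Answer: 25600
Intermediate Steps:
C = -25 (C = -9 + (-1 + 5)*(-4) = -9 + 4*(-4) = -9 - 16 = -25)
(C + (-71 - 1*64))² = (-25 + (-71 - 1*64))² = (-25 + (-71 - 64))² = (-25 - 135)² = (-160)² = 25600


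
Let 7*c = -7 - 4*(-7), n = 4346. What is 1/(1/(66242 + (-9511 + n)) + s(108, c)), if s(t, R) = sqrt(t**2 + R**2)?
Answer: -61077/43544958371216 + 11191199787*sqrt(1297)/43544958371216 ≈ 0.0092557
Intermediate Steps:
c = 3 (c = (-7 - 4*(-7))/7 = (-7 + 28)/7 = (1/7)*21 = 3)
s(t, R) = sqrt(R**2 + t**2)
1/(1/(66242 + (-9511 + n)) + s(108, c)) = 1/(1/(66242 + (-9511 + 4346)) + sqrt(3**2 + 108**2)) = 1/(1/(66242 - 5165) + sqrt(9 + 11664)) = 1/(1/61077 + sqrt(11673)) = 1/(1/61077 + 3*sqrt(1297))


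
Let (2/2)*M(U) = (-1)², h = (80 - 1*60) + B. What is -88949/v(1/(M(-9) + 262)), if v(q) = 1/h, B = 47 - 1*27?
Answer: -3557960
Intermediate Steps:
B = 20 (B = 47 - 27 = 20)
h = 40 (h = (80 - 1*60) + 20 = (80 - 60) + 20 = 20 + 20 = 40)
M(U) = 1 (M(U) = (-1)² = 1)
v(q) = 1/40
-88949/v(1/(M(-9) + 262)) = -88949/1/40 = -88949*40 = -3557960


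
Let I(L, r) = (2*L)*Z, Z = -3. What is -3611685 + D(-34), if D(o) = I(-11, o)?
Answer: -3611619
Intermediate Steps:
I(L, r) = -6*L (I(L, r) = (2*L)*(-3) = -6*L)
D(o) = 66 (D(o) = -6*(-11) = 66)
-3611685 + D(-34) = -3611685 + 66 = -3611619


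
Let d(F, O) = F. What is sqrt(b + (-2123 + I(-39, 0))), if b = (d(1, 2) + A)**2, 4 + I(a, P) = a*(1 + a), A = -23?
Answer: I*sqrt(161) ≈ 12.689*I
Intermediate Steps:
I(a, P) = -4 + a*(1 + a)
b = 484 (b = (1 - 23)**2 = (-22)**2 = 484)
sqrt(b + (-2123 + I(-39, 0))) = sqrt(484 + (-2123 + (-4 - 39 + (-39)**2))) = sqrt(484 + (-2123 + (-4 - 39 + 1521))) = sqrt(484 + (-2123 + 1478)) = sqrt(484 - 645) = sqrt(-161) = I*sqrt(161)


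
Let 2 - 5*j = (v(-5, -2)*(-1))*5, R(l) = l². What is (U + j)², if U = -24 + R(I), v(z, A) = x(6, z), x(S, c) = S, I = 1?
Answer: 6889/25 ≈ 275.56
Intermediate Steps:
v(z, A) = 6
U = -23 (U = -24 + 1² = -24 + 1 = -23)
j = 32/5 (j = ⅖ - 6*(-1)*5/5 = ⅖ - (-6)*5/5 = ⅖ - ⅕*(-30) = ⅖ + 6 = 32/5 ≈ 6.4000)
(U + j)² = (-23 + 32/5)² = (-83/5)² = 6889/25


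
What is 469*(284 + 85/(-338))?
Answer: 44980383/338 ≈ 1.3308e+5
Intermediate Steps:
469*(284 + 85/(-338)) = 469*(284 + 85*(-1/338)) = 469*(284 - 85/338) = 469*(95907/338) = 44980383/338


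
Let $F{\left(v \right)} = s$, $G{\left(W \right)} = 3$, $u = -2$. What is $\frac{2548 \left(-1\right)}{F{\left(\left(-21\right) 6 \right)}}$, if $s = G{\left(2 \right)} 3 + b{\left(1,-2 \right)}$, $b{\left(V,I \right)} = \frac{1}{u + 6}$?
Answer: $- \frac{10192}{37} \approx -275.46$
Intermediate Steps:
$b{\left(V,I \right)} = \frac{1}{4}$ ($b{\left(V,I \right)} = \frac{1}{-2 + 6} = \frac{1}{4}$)
$s = \frac{37}{4}$ ($s = 3 \cdot 3 + \frac{1}{4} = 9 + \frac{1}{4} = \frac{37}{4} \approx 9.25$)
$F{\left(v \right)} = \frac{37}{4}$
$\frac{2548 \left(-1\right)}{F{\left(\left(-21\right) 6 \right)}} = \frac{2548 \left(-1\right)}{\frac{37}{4}} = \left(-2548\right) \frac{4}{37} = - \frac{10192}{37}$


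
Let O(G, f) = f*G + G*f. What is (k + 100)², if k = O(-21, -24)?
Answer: 1227664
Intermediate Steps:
O(G, f) = 2*G*f (O(G, f) = G*f + G*f = 2*G*f)
k = 1008 (k = 2*(-21)*(-24) = 1008)
(k + 100)² = (1008 + 100)² = 1108² = 1227664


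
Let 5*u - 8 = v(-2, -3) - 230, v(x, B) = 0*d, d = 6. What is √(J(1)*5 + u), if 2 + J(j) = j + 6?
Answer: I*√485/5 ≈ 4.4045*I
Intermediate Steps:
v(x, B) = 0 (v(x, B) = 0*6 = 0)
J(j) = 4 + j (J(j) = -2 + (j + 6) = -2 + (6 + j) = 4 + j)
u = -222/5 (u = 8/5 + (0 - 230)/5 = 8/5 + (⅕)*(-230) = 8/5 - 46 = -222/5 ≈ -44.400)
√(J(1)*5 + u) = √((4 + 1)*5 - 222/5) = √(5*5 - 222/5) = √(25 - 222/5) = √(-97/5) = I*√485/5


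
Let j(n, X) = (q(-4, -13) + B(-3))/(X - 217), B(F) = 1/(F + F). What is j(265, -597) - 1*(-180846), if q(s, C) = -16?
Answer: 883251961/4884 ≈ 1.8085e+5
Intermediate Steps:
B(F) = 1/(2*F)
j(n, X) = -97/(6*(-217 + X)) (j(n, X) = (-16 + (½)/(-3))/(X - 217) = (-16 + (½)*(-⅓))/(-217 + X) = (-16 - ⅙)/(-217 + X) = -97/(6*(-217 + X)))
j(265, -597) - 1*(-180846) = -97/(-1302 + 6*(-597)) - 1*(-180846) = -97/(-1302 - 3582) + 180846 = -97/(-4884) + 180846 = -97*(-1/4884) + 180846 = 97/4884 + 180846 = 883251961/4884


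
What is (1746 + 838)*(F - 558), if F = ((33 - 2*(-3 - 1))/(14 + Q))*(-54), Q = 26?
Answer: -7924482/5 ≈ -1.5849e+6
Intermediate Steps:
F = -1107/20 (F = ((33 - 2*(-3 - 1))/(14 + 26))*(-54) = ((33 - 2*(-4))/40)*(-54) = ((33 + 8)*(1/40))*(-54) = (41*(1/40))*(-54) = (41/40)*(-54) = -1107/20 ≈ -55.350)
(1746 + 838)*(F - 558) = (1746 + 838)*(-1107/20 - 558) = 2584*(-12267/20) = -7924482/5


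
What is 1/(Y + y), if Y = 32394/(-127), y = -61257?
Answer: -127/7812033 ≈ -1.6257e-5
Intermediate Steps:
Y = -32394/127 (Y = 32394*(-1/127) = -32394/127 ≈ -255.07)
1/(Y + y) = 1/(-32394/127 - 61257) = 1/(-7812033/127) = -127/7812033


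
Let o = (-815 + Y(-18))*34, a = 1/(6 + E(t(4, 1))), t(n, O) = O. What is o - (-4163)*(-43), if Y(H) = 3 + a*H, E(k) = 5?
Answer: -2273399/11 ≈ -2.0667e+5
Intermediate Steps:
a = 1/11 (a = 1/(6 + 5) = 1/11 ≈ 0.090909)
Y(H) = 3 + H/11
o = -304300/11 (o = (-815 + (3 + (1/11)*(-18)))*34 = (-815 + (3 - 18/11))*34 = (-815 + 15/11)*34 = -8950/11*34 = -304300/11 ≈ -27664.)
o - (-4163)*(-43) = -304300/11 - (-4163)*(-43) = -304300/11 - 1*179009 = -304300/11 - 179009 = -2273399/11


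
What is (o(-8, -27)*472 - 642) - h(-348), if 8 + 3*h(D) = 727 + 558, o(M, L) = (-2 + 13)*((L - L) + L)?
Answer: -423755/3 ≈ -1.4125e+5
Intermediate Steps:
o(M, L) = 11*L (o(M, L) = 11*(0 + L) = 11*L)
h(D) = 1277/3 (h(D) = -8/3 + (727 + 558)/3 = -8/3 + (⅓)*1285 = -8/3 + 1285/3 = 1277/3)
(o(-8, -27)*472 - 642) - h(-348) = ((11*(-27))*472 - 642) - 1*1277/3 = (-297*472 - 642) - 1277/3 = (-140184 - 642) - 1277/3 = -140826 - 1277/3 = -423755/3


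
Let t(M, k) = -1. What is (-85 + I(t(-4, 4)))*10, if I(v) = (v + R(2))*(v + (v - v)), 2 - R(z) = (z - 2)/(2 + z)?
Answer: -860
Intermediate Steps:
R(z) = 2 - (-2 + z)/(2 + z) (R(z) = 2 - (z - 2)/(2 + z) = 2 - (-2 + z)/(2 + z))
I(v) = v*(2 + v) (I(v) = (v + (6 + 2)/(2 + 2))*(v + (v - v)) = (v + 8/4)*(v + 0) = (v + (1/4)*8)*v = (v + 2)*v = (2 + v)*v = v*(2 + v))
(-85 + I(t(-4, 4)))*10 = (-85 - (2 - 1))*10 = (-85 - 1*1)*10 = (-85 - 1)*10 = -86*10 = -860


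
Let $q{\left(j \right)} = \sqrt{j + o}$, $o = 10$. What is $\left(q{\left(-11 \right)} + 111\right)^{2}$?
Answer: $\left(111 + i\right)^{2} \approx 12320.0 + 222.0 i$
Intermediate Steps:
$q{\left(j \right)} = \sqrt{10 + j}$ ($q{\left(j \right)} = \sqrt{j + 10} = \sqrt{10 + j}$)
$\left(q{\left(-11 \right)} + 111\right)^{2} = \left(\sqrt{10 - 11} + 111\right)^{2} = \left(\sqrt{-1} + 111\right)^{2} = \left(i + 111\right)^{2} = \left(111 + i\right)^{2}$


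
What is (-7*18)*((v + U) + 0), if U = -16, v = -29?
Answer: 5670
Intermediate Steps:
(-7*18)*((v + U) + 0) = (-7*18)*((-29 - 16) + 0) = -126*(-45 + 0) = -126*(-45) = 5670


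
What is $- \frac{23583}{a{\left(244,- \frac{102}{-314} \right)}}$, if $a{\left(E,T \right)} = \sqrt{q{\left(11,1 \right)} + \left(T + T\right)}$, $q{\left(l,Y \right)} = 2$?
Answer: $- \frac{23583 \sqrt{4082}}{104} \approx -14488.0$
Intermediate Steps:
$a{\left(E,T \right)} = \sqrt{2 + 2 T}$ ($a{\left(E,T \right)} = \sqrt{2 + \left(T + T\right)} = \sqrt{2 + 2 T}$)
$- \frac{23583}{a{\left(244,- \frac{102}{-314} \right)}} = - \frac{23583}{\sqrt{2 + 2 \left(- \frac{102}{-314}\right)}} = - \frac{23583}{\sqrt{2 + 2 \left(\left(-102\right) \left(- \frac{1}{314}\right)\right)}} = - \frac{23583}{\sqrt{2 + 2 \cdot \frac{51}{157}}} = - \frac{23583}{\sqrt{2 + \frac{102}{157}}} = - \frac{23583}{\sqrt{\frac{416}{157}}} = - \frac{23583}{\frac{4}{157} \sqrt{4082}} = - 23583 \frac{\sqrt{4082}}{104} = - \frac{23583 \sqrt{4082}}{104}$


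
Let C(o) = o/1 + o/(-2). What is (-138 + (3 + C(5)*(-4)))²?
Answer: 21025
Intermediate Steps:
C(o) = o/2 (C(o) = o*1 + o*(-½) = o - o/2 = o/2)
(-138 + (3 + C(5)*(-4)))² = (-138 + (3 + ((½)*5)*(-4)))² = (-138 + (3 + (5/2)*(-4)))² = (-138 + (3 - 10))² = (-138 - 7)² = (-145)² = 21025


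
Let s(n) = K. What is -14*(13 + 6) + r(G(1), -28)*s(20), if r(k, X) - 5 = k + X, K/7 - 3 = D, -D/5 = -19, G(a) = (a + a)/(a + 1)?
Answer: -15358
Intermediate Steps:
G(a) = 2*a/(1 + a) (G(a) = (2*a)/(1 + a) = 2*a/(1 + a))
D = 95 (D = -5*(-19) = 95)
K = 686 (K = 21 + 7*95 = 21 + 665 = 686)
s(n) = 686
r(k, X) = 5 + X + k (r(k, X) = 5 + (k + X) = 5 + (X + k) = 5 + X + k)
-14*(13 + 6) + r(G(1), -28)*s(20) = -14*(13 + 6) + (5 - 28 + 2*1/(1 + 1))*686 = -14*19 + (5 - 28 + 2*1/2)*686 = -266 + (5 - 28 + 2*1*(1/2))*686 = -266 + (5 - 28 + 1)*686 = -266 - 22*686 = -266 - 15092 = -15358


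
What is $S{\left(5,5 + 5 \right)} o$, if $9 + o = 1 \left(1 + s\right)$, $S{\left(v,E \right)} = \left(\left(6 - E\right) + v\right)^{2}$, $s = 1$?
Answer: $-7$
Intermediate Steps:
$S{\left(v,E \right)} = \left(6 + v - E\right)^{2}$
$o = -7$ ($o = -9 + 1 \left(1 + 1\right) = -9 + 1 \cdot 2 = -9 + 2 = -7$)
$S{\left(5,5 + 5 \right)} o = \left(6 + 5 - \left(5 + 5\right)\right)^{2} \left(-7\right) = \left(6 + 5 - 10\right)^{2} \left(-7\right) = 1^{2} \left(-7\right) = 1 \left(-7\right) = -7$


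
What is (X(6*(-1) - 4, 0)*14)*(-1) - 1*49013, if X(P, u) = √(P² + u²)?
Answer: -49153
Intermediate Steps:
(X(6*(-1) - 4, 0)*14)*(-1) - 1*49013 = (√((6*(-1) - 4)² + 0²)*14)*(-1) - 1*49013 = (√((-6 - 4)² + 0)*14)*(-1) - 49013 = (√((-10)² + 0)*14)*(-1) - 49013 = (√(100 + 0)*14)*(-1) - 49013 = (√100*14)*(-1) - 49013 = (10*14)*(-1) - 49013 = 140*(-1) - 49013 = -140 - 49013 = -49153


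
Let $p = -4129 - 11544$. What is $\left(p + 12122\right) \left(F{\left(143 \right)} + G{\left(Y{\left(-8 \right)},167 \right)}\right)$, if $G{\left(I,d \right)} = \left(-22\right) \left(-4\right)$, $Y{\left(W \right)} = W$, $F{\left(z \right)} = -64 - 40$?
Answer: $56816$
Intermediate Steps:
$F{\left(z \right)} = -104$ ($F{\left(z \right)} = -64 - 40 = -104$)
$G{\left(I,d \right)} = 88$
$p = -15673$
$\left(p + 12122\right) \left(F{\left(143 \right)} + G{\left(Y{\left(-8 \right)},167 \right)}\right) = \left(-15673 + 12122\right) \left(-104 + 88\right) = \left(-3551\right) \left(-16\right) = 56816$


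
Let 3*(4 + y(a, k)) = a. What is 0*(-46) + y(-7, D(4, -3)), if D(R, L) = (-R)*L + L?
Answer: -19/3 ≈ -6.3333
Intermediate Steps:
D(R, L) = L - L*R (D(R, L) = -L*R + L = L - L*R)
y(a, k) = -4 + a/3
0*(-46) + y(-7, D(4, -3)) = 0*(-46) + (-4 + (1/3)*(-7)) = 0 + (-4 - 7/3) = 0 - 19/3 = -19/3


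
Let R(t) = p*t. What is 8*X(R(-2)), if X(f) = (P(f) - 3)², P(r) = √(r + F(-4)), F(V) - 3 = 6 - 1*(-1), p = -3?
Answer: 8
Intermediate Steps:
R(t) = -3*t
F(V) = 10 (F(V) = 3 + (6 - 1*(-1)) = 3 + (6 + 1) = 3 + 7 = 10)
P(r) = √(10 + r) (P(r) = √(r + 10) = √(10 + r))
X(f) = (-3 + √(10 + f))² (X(f) = (√(10 + f) - 3)² = (-3 + √(10 + f))²)
8*X(R(-2)) = 8*(-3 + √(10 - 3*(-2)))² = 8*(-3 + √(10 + 6))² = 8*(-3 + √16)² = 8*(-3 + 4)² = 8*1² = 8*1 = 8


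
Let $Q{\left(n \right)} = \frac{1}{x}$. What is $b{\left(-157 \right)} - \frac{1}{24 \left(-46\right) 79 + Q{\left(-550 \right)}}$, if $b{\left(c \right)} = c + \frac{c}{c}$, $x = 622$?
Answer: $- \frac{8462742134}{54248351} \approx -156.0$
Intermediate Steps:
$Q{\left(n \right)} = \frac{1}{622}$
$b{\left(c \right)} = 1 + c$ ($b{\left(c \right)} = c + 1 = 1 + c$)
$b{\left(-157 \right)} - \frac{1}{24 \left(-46\right) 79 + Q{\left(-550 \right)}} = \left(1 - 157\right) - \frac{1}{24 \left(-46\right) 79 + \frac{1}{622}} = -156 - \frac{1}{\left(-1104\right) 79 + \frac{1}{622}} = -156 - \frac{1}{-87216 + \frac{1}{622}} = -156 - \frac{1}{- \frac{54248351}{622}} = -156 - - \frac{622}{54248351} = -156 + \frac{622}{54248351} = - \frac{8462742134}{54248351}$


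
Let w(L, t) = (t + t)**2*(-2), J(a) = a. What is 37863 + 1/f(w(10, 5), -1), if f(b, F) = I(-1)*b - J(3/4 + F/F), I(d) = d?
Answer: 30025363/793 ≈ 37863.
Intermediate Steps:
w(L, t) = -8*t**2 (w(L, t) = (2*t)**2*(-2) = (4*t**2)*(-2) = -8*t**2)
f(b, F) = -7/4 - b (f(b, F) = -b - (3/4 + F/F) = -b - (3*(1/4) + 1) = -b - (3/4 + 1) = -b - 1*7/4 = -b - 7/4 = -7/4 - b)
37863 + 1/f(w(10, 5), -1) = 37863 + 1/(-7/4 - (-8)*5**2) = 37863 + 1/(-7/4 - (-8)*25) = 37863 + 1/(-7/4 - 1*(-200)) = 37863 + 1/(-7/4 + 200) = 37863 + 1/(793/4) = 37863 + 4/793 = 30025363/793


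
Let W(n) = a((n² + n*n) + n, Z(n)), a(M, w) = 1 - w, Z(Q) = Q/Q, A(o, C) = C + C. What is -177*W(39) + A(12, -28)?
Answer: -56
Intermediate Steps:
A(o, C) = 2*C
Z(Q) = 1
W(n) = 0 (W(n) = 1 - 1*1 = 1 - 1 = 0)
-177*W(39) + A(12, -28) = -177*0 + 2*(-28) = 0 - 56 = -56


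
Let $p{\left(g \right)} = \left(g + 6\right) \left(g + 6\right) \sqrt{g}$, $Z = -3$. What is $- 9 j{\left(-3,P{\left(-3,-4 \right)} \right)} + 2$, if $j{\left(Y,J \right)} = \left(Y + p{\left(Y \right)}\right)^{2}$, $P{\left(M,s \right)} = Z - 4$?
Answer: $2108 + 486 i \sqrt{3} \approx 2108.0 + 841.78 i$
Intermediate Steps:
$P{\left(M,s \right)} = -7$ ($P{\left(M,s \right)} = -3 - 4 = -7$)
$p{\left(g \right)} = \sqrt{g} \left(6 + g\right)^{2}$ ($p{\left(g \right)} = \left(6 + g\right) \left(6 + g\right) \sqrt{g} = \left(6 + g\right)^{2} \sqrt{g} = \sqrt{g} \left(6 + g\right)^{2}$)
$j{\left(Y,J \right)} = \left(Y + \sqrt{Y} \left(6 + Y\right)^{2}\right)^{2}$
$- 9 j{\left(-3,P{\left(-3,-4 \right)} \right)} + 2 = - 9 \left(-3 + \sqrt{-3} \left(6 - 3\right)^{2}\right)^{2} + 2 = - 9 \left(-3 + i \sqrt{3} \cdot 3^{2}\right)^{2} + 2 = - 9 \left(-3 + i \sqrt{3} \cdot 9\right)^{2} + 2 = - 9 \left(-3 + 9 i \sqrt{3}\right)^{2} + 2 = 2 - 9 \left(-3 + 9 i \sqrt{3}\right)^{2}$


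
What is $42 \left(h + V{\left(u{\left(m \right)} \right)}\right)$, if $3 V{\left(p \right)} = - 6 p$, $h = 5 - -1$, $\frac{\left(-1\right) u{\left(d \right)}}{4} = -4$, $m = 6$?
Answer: $-1092$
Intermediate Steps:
$u{\left(d \right)} = 16$ ($u{\left(d \right)} = \left(-4\right) \left(-4\right) = 16$)
$h = 6$ ($h = 5 + 1 = 6$)
$V{\left(p \right)} = - 2 p$ ($V{\left(p \right)} = \frac{\left(-6\right) p}{3} = - 2 p$)
$42 \left(h + V{\left(u{\left(m \right)} \right)}\right) = 42 \left(6 - 32\right) = 42 \left(-26\right) = -1092$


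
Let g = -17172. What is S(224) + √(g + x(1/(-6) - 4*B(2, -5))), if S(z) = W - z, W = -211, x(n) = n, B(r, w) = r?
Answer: -435 + I*√618486/6 ≈ -435.0 + 131.07*I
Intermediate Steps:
S(z) = -211 - z
S(224) + √(g + x(1/(-6) - 4*B(2, -5))) = (-211 - 1*224) + √(-17172 + (1/(-6) - 4*2)) = (-211 - 224) + √(-17172 + (1*(-⅙) - 8)) = -435 + √(-17172 + (-⅙ - 8)) = -435 + √(-17172 - 49/6) = -435 + √(-103081/6) = -435 + I*√618486/6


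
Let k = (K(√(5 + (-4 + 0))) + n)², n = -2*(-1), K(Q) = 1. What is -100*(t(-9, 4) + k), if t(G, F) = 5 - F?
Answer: -1000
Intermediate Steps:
n = 2
k = 9 (k = (1 + 2)² = 3² = 9)
-100*(t(-9, 4) + k) = -100*((5 - 1*4) + 9) = -100*((5 - 4) + 9) = -100*(1 + 9) = -100*10 = -1000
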